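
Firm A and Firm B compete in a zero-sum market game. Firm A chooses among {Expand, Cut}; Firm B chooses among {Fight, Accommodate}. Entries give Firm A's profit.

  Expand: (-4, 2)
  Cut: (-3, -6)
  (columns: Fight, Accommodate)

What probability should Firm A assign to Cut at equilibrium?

2/3

Row minima: Expand → -4, Cut → -6; maximin = -4.
Column maxima: Fight → -3, Accommodate → 2; minimax = -3.
-4 ≠ -3, so there is no saddle point; optimal play is mixed.
Let Firm A play Expand with probability p. Expected payoff against Fight: (-4)p + (-3)(1−p) = −p − 3; against Accommodate: 2p + (-6)(1−p) = 8p − 6.
Setting these equal: −p − 3 = 8p − 6 ⇒ −9p = -3 ⇒ p = 1/3, and the value is (-1)·(1/3) − 3 = -10/3.
For Firm B: with q = P(Fight), equating Expand's and Cut's payoffs gives −6q + 2 = 3q − 6 ⇒ q = 8/9.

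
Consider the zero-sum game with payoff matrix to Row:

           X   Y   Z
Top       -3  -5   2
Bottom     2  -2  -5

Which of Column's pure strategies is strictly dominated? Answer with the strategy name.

X

Y holds Row's payoff strictly below X in every row: -5 < -3, -2 < 2.
So X is strictly dominated for Column.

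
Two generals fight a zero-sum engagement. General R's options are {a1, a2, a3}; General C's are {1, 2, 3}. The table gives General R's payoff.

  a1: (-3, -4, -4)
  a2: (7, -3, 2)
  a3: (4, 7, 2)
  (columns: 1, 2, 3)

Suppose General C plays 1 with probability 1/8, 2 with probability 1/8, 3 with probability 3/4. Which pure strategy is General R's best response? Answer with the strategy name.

Expected payoff of a1: (1/8)·(-3) + (1/8)·(-4) + (3/4)·(-4) = -31/8.
Expected payoff of a2: (1/8)·7 + (1/8)·(-3) + (3/4)·2 = 2.
Expected payoff of a3: (1/8)·4 + (1/8)·7 + (3/4)·2 = 23/8.
The largest is 23/8, so General R's best response is a3.

a3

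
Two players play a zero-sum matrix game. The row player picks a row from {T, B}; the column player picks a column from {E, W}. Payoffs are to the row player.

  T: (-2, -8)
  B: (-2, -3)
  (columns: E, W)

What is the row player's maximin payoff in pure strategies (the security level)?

Row minima: T → -8, B → -3.
The best of these is -3.

-3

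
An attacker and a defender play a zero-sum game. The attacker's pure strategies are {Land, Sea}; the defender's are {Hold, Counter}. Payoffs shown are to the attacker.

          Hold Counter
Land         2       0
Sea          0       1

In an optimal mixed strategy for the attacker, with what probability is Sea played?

2/3

Row minima: Land → 0, Sea → 0; maximin = 0.
Column maxima: Hold → 2, Counter → 1; minimax = 1.
0 ≠ 1, so there is no saddle point; optimal play is mixed.
Let the attacker play Land with probability p. Expected payoff against Hold: 2p + 0(1−p) = 2p; against Counter: 0p + 1(1−p) = −p + 1.
Setting these equal: 2p = −p + 1 ⇒ 3p = 1 ⇒ p = 1/3, and the value is (2)·(1/3) = 2/3.
For the defender: with q = P(Hold), equating Land's and Sea's payoffs gives 2q = −q + 1 ⇒ q = 1/3.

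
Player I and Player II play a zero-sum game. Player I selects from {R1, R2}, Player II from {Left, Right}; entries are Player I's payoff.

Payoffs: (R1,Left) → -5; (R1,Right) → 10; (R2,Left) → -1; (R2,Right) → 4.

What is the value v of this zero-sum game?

Row minima: R1 → -5, R2 → -1; maximin = -1.
Column maxima: Left → -1, Right → 10; minimax = -1.
Since maximin = minimax = -1, there is a saddle point and the value is -1.

-1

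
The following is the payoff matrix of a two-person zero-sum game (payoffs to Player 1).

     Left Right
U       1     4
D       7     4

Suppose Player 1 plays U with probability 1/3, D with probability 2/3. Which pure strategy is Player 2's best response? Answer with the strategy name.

If Player 2 plays Left, Player 1's expected payoff is (1/3)·1 + (2/3)·7 = 5.
If Player 2 plays Right, Player 1's expected payoff is (1/3)·4 + (2/3)·4 = 4.
Player 2 minimizes Player 1's payoff; the smallest is 4, so the best response is Right.

Right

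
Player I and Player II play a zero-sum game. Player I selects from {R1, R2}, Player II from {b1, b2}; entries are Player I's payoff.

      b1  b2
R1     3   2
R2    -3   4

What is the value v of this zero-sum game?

9/4

Row minima: R1 → 2, R2 → -3; maximin = 2.
Column maxima: b1 → 3, b2 → 4; minimax = 3.
2 ≠ 3, so there is no saddle point; optimal play is mixed.
Let Player I play R1 with probability p. Expected payoff against b1: 3p + (-3)(1−p) = 6p − 3; against b2: 2p + 4(1−p) = −2p + 4.
Setting these equal: 6p − 3 = −2p + 4 ⇒ 8p = 7 ⇒ p = 7/8, and the value is (6)·(7/8) − 3 = 9/4.
For Player II: with q = P(b1), equating R1's and R2's payoffs gives q + 2 = −7q + 4 ⇒ q = 1/4.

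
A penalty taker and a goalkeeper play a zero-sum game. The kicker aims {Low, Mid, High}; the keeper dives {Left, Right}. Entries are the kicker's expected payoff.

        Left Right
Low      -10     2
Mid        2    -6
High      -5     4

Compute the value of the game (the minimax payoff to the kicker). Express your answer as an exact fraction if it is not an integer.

-22/17

Row minima: Low → -10, Mid → -6, High → -5; maximin = -5.
Column maxima: Left → 2, Right → 4; minimax = 2.
-5 ≠ 2, so there is no saddle point; optimal play is mixed.
Low is strictly dominated by High, so the kicker never plays it.
On the remaining 2×2 (Mid, High vs Left, Right):
Let the kicker play Mid with probability p. Expected payoff against Left: 2p + (-5)(1−p) = 7p − 5; against Right: (-6)p + 4(1−p) = −10p + 4.
Setting these equal: 7p − 5 = −10p + 4 ⇒ 17p = 9 ⇒ p = 9/17, and the value is (7)·(9/17) − 5 = -22/17.
For the keeper: with q = P(Left), equating Mid's and High's payoffs gives 8q − 6 = −9q + 4 ⇒ q = 10/17.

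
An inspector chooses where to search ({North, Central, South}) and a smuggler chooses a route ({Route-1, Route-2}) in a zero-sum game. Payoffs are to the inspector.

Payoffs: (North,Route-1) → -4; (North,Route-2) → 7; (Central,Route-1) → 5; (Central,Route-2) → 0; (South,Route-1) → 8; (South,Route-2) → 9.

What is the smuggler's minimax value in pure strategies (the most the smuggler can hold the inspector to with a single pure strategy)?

Column maxima: Route-1 → 8, Route-2 → 9.
The smallest of these is 8.

8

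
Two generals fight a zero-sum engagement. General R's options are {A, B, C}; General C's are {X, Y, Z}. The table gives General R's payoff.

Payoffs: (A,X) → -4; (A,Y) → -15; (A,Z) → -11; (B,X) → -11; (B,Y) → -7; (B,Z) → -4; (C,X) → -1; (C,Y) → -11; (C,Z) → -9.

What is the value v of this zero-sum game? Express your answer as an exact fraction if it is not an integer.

-57/7

Row minima: A → -15, B → -11, C → -11; maximin = -11.
Column maxima: X → -1, Y → -7, Z → -4; minimax = -7.
-11 ≠ -7, so there is no saddle point; optimal play is mixed.
A is strictly dominated by C, so General R never plays it.
Z is strictly dominated by Y (it gives General R strictly more in every row), so General C never plays it.
On the remaining 2×2 (B, C vs X, Y):
Let General R play B with probability p. Expected payoff against X: (-11)p + (-1)(1−p) = −10p − 1; against Y: (-7)p + (-11)(1−p) = 4p − 11.
Setting these equal: −10p − 1 = 4p − 11 ⇒ −14p = -10 ⇒ p = 5/7, and the value is (-10)·(5/7) − 1 = -57/7.
For General C: with q = P(X), equating B's and C's payoffs gives −4q − 7 = 10q − 11 ⇒ q = 2/7.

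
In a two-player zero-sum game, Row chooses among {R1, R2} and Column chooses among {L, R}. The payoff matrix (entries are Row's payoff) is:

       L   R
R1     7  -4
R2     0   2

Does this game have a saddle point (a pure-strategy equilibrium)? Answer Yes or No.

No

Row minima: R1 → -4, R2 → 0; maximin = 0.
Column maxima: L → 7, R → 2; minimax = 2.
0 ≠ 2, so no pure-strategy equilibrium exists.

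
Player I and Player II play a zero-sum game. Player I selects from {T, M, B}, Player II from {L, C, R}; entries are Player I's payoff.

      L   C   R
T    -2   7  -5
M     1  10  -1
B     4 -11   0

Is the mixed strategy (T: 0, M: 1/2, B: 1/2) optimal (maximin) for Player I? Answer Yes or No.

Yes

Against L this mix gives (1/2)·1 + (1/2)·4 = 5/2.
Against C this mix gives (1/2)·10 + (1/2)·(-11) = -1/2.
Against R this mix gives (1/2)·(-1) + (1/2)·0 = -1/2.
All of Player II's active replies (C, R) yield -1/2, and no column does worse for Player I. The mix makes Player II indifferent and guarantees -1/2, so it is optimal.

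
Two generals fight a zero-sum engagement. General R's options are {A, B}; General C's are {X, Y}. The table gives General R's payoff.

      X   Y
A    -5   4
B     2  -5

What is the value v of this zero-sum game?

Row minima: A → -5, B → -5; maximin = -5.
Column maxima: X → 2, Y → 4; minimax = 2.
-5 ≠ 2, so there is no saddle point; optimal play is mixed.
Let General R play A with probability p. Expected payoff against X: (-5)p + 2(1−p) = −7p + 2; against Y: 4p + (-5)(1−p) = 9p − 5.
Setting these equal: −7p + 2 = 9p − 5 ⇒ −16p = -7 ⇒ p = 7/16, and the value is (-7)·(7/16) + 2 = -17/16.
For General C: with q = P(X), equating A's and B's payoffs gives −9q + 4 = 7q − 5 ⇒ q = 9/16.

-17/16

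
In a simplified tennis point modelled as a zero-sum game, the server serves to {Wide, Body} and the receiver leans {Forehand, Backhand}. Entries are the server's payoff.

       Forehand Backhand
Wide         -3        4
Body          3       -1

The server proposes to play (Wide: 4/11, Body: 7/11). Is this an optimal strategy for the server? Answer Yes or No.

Yes

Against Forehand this mix gives (4/11)·(-3) + (7/11)·3 = 9/11.
Against Backhand this mix gives (4/11)·4 + (7/11)·(-1) = 9/11.
All of the receiver's active replies (Forehand, Backhand) yield 9/11, and no column does worse for the server. The mix makes the receiver indifferent and guarantees 9/11, so it is optimal.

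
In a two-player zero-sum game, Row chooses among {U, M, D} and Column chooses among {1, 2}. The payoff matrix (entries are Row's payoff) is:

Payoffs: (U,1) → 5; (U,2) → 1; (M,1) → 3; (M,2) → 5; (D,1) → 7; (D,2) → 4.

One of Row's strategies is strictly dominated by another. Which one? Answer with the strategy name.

D gives a strictly higher payoff than U against every column: 7 > 5, 4 > 1.
So U is strictly dominated and Row never plays it.

U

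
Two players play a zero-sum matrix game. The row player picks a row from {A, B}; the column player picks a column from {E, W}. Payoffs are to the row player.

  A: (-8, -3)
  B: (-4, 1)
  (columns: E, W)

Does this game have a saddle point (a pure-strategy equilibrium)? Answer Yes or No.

Row minima: A → -8, B → -4; maximin = -4.
Column maxima: E → -4, W → 1; minimax = -4.
maximin = minimax = -4, so a saddle point exists.

Yes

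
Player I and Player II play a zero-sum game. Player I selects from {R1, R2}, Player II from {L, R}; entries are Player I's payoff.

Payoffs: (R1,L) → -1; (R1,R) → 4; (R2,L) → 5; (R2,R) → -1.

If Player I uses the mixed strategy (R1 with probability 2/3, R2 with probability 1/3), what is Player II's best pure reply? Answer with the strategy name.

If Player II plays L, Player I's expected payoff is (2/3)·(-1) + (1/3)·5 = 1.
If Player II plays R, Player I's expected payoff is (2/3)·4 + (1/3)·(-1) = 7/3.
Player II minimizes Player I's payoff; the smallest is 1, so the best response is L.

L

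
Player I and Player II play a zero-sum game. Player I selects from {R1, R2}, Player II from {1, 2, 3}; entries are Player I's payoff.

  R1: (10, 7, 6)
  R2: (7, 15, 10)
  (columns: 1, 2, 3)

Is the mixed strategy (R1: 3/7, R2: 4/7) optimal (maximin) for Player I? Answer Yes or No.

Against 1 this mix gives (3/7)·10 + (4/7)·7 = 58/7.
Against 2 this mix gives (3/7)·7 + (4/7)·15 = 81/7.
Against 3 this mix gives (3/7)·6 + (4/7)·10 = 58/7.
All of Player II's active replies (1, 3) yield 58/7, and no column does worse for Player I. The mix makes Player II indifferent and guarantees 58/7, so it is optimal.

Yes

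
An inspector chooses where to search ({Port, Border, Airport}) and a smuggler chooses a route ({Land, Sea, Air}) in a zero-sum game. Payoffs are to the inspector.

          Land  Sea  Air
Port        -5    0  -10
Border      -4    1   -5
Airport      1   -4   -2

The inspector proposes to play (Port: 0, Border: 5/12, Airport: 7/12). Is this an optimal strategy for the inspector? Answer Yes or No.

Against Land this mix gives (5/12)·(-4) + (7/12)·1 = -13/12.
Against Sea this mix gives (5/12)·1 + (7/12)·(-4) = -23/12.
Against Air this mix gives (5/12)·(-5) + (7/12)·(-2) = -13/4.
The smuggler will play Air, holding the inspector to -13/4. Shifting weight toward the row that does better against Air would raise this floor (the equalizing mix achieves -11/4 against both Air and Sea), so the proposed strategy is not optimal.

No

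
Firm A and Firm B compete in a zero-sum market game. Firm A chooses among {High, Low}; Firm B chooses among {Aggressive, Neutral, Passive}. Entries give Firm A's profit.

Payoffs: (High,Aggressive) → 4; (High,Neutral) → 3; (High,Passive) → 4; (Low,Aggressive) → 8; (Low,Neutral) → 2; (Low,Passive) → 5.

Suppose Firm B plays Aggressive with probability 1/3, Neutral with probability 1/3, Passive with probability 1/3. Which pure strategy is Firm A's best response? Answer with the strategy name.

Low

Expected payoff of High: (1/3)·4 + (1/3)·3 + (1/3)·4 = 11/3.
Expected payoff of Low: (1/3)·8 + (1/3)·2 + (1/3)·5 = 5.
The largest is 5, so Firm A's best response is Low.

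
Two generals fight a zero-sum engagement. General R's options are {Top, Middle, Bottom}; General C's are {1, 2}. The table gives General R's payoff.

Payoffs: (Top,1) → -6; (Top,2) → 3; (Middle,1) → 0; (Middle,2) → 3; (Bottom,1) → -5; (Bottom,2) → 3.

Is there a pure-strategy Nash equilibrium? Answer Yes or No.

Yes

Row minima: Top → -6, Middle → 0, Bottom → -5; maximin = 0.
Column maxima: 1 → 0, 2 → 3; minimax = 0.
maximin = minimax = 0, so a saddle point exists.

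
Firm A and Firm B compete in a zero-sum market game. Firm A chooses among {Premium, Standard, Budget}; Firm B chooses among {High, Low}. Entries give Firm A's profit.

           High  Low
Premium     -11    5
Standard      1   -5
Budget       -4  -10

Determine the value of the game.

Row minima: Premium → -11, Standard → -5, Budget → -10; maximin = -5.
Column maxima: High → 1, Low → 5; minimax = 1.
-5 ≠ 1, so there is no saddle point; optimal play is mixed.
Budget is strictly dominated by Standard, so Firm A never plays it.
On the remaining 2×2 (Premium, Standard vs High, Low):
Let Firm A play Premium with probability p. Expected payoff against High: (-11)p + 1(1−p) = −12p + 1; against Low: 5p + (-5)(1−p) = 10p − 5.
Setting these equal: −12p + 1 = 10p − 5 ⇒ −22p = -6 ⇒ p = 3/11, and the value is (-12)·(3/11) + 1 = -25/11.
For Firm B: with q = P(High), equating Premium's and Standard's payoffs gives −16q + 5 = 6q − 5 ⇒ q = 5/11.

-25/11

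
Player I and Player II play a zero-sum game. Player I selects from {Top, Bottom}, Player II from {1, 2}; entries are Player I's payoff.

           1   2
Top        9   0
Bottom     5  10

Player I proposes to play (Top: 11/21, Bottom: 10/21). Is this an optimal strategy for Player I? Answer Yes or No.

Against 1 this mix gives (11/21)·9 + (10/21)·5 = 149/21.
Against 2 this mix gives (11/21)·0 + (10/21)·10 = 100/21.
Player II will play 2, holding Player I to 100/21. Shifting weight toward the row that does better against 2 would raise this floor (the equalizing mix achieves 45/7 against both 2 and 1), so the proposed strategy is not optimal.

No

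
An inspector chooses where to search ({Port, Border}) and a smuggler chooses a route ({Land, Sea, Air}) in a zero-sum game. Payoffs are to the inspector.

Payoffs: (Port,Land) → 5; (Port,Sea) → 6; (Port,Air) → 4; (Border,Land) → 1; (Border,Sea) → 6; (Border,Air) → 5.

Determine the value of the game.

21/5

Row minima: Port → 4, Border → 1; maximin = 4.
Column maxima: Land → 5, Sea → 6, Air → 5; minimax = 5.
4 ≠ 5, so there is no saddle point; optimal play is mixed.
Sea is strictly dominated by Land (it gives the inspector strictly more in every row), so the smuggler never plays it.
On the remaining 2×2 (Port, Border vs Land, Air):
Let the inspector play Port with probability p. Expected payoff against Land: 5p + 1(1−p) = 4p + 1; against Air: 4p + 5(1−p) = −p + 5.
Setting these equal: 4p + 1 = −p + 5 ⇒ 5p = 4 ⇒ p = 4/5, and the value is (4)·(4/5) + 1 = 21/5.
For the smuggler: with q = P(Land), equating Port's and Border's payoffs gives q + 4 = −4q + 5 ⇒ q = 1/5.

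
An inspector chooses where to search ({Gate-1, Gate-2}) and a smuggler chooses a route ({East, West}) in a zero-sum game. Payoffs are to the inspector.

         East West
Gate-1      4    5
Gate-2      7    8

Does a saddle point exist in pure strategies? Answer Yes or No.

Row minima: Gate-1 → 4, Gate-2 → 7; maximin = 7.
Column maxima: East → 7, West → 8; minimax = 7.
maximin = minimax = 7, so a saddle point exists.

Yes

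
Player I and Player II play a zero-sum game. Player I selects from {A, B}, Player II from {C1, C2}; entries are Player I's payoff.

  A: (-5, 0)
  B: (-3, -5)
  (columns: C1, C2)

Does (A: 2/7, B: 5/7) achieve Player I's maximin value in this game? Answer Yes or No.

Yes

Against C1 this mix gives (2/7)·(-5) + (5/7)·(-3) = -25/7.
Against C2 this mix gives (2/7)·0 + (5/7)·(-5) = -25/7.
All of Player II's active replies (C1, C2) yield -25/7, and no column does worse for Player I. The mix makes Player II indifferent and guarantees -25/7, so it is optimal.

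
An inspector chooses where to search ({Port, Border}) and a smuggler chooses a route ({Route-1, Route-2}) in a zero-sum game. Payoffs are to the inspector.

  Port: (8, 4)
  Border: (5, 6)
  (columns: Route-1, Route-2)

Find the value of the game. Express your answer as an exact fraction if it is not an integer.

28/5

Row minima: Port → 4, Border → 5; maximin = 5.
Column maxima: Route-1 → 8, Route-2 → 6; minimax = 6.
5 ≠ 6, so there is no saddle point; optimal play is mixed.
Let the inspector play Port with probability p. Expected payoff against Route-1: 8p + 5(1−p) = 3p + 5; against Route-2: 4p + 6(1−p) = −2p + 6.
Setting these equal: 3p + 5 = −2p + 6 ⇒ 5p = 1 ⇒ p = 1/5, and the value is (3)·(1/5) + 5 = 28/5.
For the smuggler: with q = P(Route-1), equating Port's and Border's payoffs gives 4q + 4 = −q + 6 ⇒ q = 2/5.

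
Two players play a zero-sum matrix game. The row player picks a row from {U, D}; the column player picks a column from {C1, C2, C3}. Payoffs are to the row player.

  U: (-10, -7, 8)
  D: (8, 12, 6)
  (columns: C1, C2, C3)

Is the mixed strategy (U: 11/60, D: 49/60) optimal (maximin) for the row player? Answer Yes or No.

Against C1 this mix gives (11/60)·(-10) + (49/60)·8 = 47/10.
Against C2 this mix gives (11/60)·(-7) + (49/60)·12 = 511/60.
Against C3 this mix gives (11/60)·8 + (49/60)·6 = 191/30.
The column player will play C1, holding the row player to 47/10. Shifting weight toward the row that does better against C1 would raise this floor (the equalizing mix achieves 31/5 against both C1 and C3), so the proposed strategy is not optimal.

No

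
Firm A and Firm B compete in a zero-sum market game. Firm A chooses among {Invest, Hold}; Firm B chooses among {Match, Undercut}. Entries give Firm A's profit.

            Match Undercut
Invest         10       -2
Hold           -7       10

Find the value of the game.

Row minima: Invest → -2, Hold → -7; maximin = -2.
Column maxima: Match → 10, Undercut → 10; minimax = 10.
-2 ≠ 10, so there is no saddle point; optimal play is mixed.
Let Firm A play Invest with probability p. Expected payoff against Match: 10p + (-7)(1−p) = 17p − 7; against Undercut: (-2)p + 10(1−p) = −12p + 10.
Setting these equal: 17p − 7 = −12p + 10 ⇒ 29p = 17 ⇒ p = 17/29, and the value is (17)·(17/29) − 7 = 86/29.
For Firm B: with q = P(Match), equating Invest's and Hold's payoffs gives 12q − 2 = −17q + 10 ⇒ q = 12/29.

86/29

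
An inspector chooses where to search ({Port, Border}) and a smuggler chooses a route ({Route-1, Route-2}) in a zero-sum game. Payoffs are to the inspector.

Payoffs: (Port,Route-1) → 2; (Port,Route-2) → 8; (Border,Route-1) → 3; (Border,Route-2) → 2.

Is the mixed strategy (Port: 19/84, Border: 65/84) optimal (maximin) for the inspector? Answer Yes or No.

No

Against Route-1 this mix gives (19/84)·2 + (65/84)·3 = 233/84.
Against Route-2 this mix gives (19/84)·8 + (65/84)·2 = 47/14.
The smuggler will play Route-1, holding the inspector to 233/84. Shifting weight toward the row that does better against Route-1 would raise this floor (the equalizing mix achieves 20/7 against both Route-1 and Route-2), so the proposed strategy is not optimal.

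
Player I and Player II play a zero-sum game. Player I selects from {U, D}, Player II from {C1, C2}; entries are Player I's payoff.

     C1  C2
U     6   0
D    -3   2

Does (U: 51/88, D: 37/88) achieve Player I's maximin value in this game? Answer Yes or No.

Against C1 this mix gives (51/88)·6 + (37/88)·(-3) = 195/88.
Against C2 this mix gives (51/88)·0 + (37/88)·2 = 37/44.
Player II will play C2, holding Player I to 37/44. Shifting weight toward the row that does better against C2 would raise this floor (the equalizing mix achieves 12/11 against both C2 and C1), so the proposed strategy is not optimal.

No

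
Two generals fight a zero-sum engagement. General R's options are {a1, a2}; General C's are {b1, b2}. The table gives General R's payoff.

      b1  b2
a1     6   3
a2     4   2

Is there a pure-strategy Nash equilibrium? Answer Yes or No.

Row minima: a1 → 3, a2 → 2; maximin = 3.
Column maxima: b1 → 6, b2 → 3; minimax = 3.
maximin = minimax = 3, so a saddle point exists.

Yes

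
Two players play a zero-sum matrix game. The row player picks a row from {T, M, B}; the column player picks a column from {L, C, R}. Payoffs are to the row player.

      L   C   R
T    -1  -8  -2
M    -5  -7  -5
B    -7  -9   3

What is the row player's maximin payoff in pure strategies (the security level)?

-7

Row minima: T → -8, M → -7, B → -9.
The best of these is -7.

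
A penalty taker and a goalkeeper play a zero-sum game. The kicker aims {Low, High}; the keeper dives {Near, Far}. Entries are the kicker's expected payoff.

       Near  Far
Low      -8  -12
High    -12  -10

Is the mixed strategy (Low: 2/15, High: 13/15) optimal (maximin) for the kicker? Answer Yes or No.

Against Near this mix gives (2/15)·(-8) + (13/15)·(-12) = -172/15.
Against Far this mix gives (2/15)·(-12) + (13/15)·(-10) = -154/15.
The keeper will play Near, holding the kicker to -172/15. Shifting weight toward the row that does better against Near would raise this floor (the equalizing mix achieves -32/3 against both Near and Far), so the proposed strategy is not optimal.

No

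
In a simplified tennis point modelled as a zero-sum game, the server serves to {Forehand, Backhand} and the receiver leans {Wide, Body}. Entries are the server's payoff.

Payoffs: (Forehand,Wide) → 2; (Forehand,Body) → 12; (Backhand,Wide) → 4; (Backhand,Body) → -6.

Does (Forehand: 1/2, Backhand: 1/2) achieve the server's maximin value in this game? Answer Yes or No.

Against Wide this mix gives (1/2)·2 + (1/2)·4 = 3.
Against Body this mix gives (1/2)·12 + (1/2)·(-6) = 3.
All of the receiver's active replies (Wide, Body) yield 3, and no column does worse for the server. The mix makes the receiver indifferent and guarantees 3, so it is optimal.

Yes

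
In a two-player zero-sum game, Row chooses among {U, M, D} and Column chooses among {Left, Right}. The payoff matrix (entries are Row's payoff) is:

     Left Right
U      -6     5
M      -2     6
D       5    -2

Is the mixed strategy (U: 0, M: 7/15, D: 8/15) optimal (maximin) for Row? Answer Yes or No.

Yes

Against Left this mix gives (7/15)·(-2) + (8/15)·5 = 26/15.
Against Right this mix gives (7/15)·6 + (8/15)·(-2) = 26/15.
All of Column's active replies (Left, Right) yield 26/15, and no column does worse for Row. The mix makes Column indifferent and guarantees 26/15, so it is optimal.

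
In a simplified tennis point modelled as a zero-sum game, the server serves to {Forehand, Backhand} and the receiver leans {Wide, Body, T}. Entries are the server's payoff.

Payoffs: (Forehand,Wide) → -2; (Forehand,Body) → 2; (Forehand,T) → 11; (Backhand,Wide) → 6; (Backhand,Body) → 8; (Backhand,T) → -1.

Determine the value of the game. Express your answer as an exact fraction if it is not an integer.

Row minima: Forehand → -2, Backhand → -1; maximin = -1.
Column maxima: Wide → 6, Body → 8, T → 11; minimax = 6.
-1 ≠ 6, so there is no saddle point; optimal play is mixed.
Body is strictly dominated by Wide (it gives the server strictly more in every row), so the receiver never plays it.
On the remaining 2×2 (Forehand, Backhand vs Wide, T):
Let the server play Forehand with probability p. Expected payoff against Wide: (-2)p + 6(1−p) = −8p + 6; against T: 11p + (-1)(1−p) = 12p − 1.
Setting these equal: −8p + 6 = 12p − 1 ⇒ −20p = -7 ⇒ p = 7/20, and the value is (-8)·(7/20) + 6 = 16/5.
For the receiver: with q = P(Wide), equating Forehand's and Backhand's payoffs gives −13q + 11 = 7q − 1 ⇒ q = 3/5.

16/5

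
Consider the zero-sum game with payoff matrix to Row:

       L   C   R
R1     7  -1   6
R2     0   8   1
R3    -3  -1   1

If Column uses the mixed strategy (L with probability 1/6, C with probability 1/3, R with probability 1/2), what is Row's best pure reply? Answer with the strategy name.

Expected payoff of R1: (1/6)·7 + (1/3)·(-1) + (1/2)·6 = 23/6.
Expected payoff of R2: (1/6)·0 + (1/3)·8 + (1/2)·1 = 19/6.
Expected payoff of R3: (1/6)·(-3) + (1/3)·(-1) + (1/2)·1 = -1/3.
The largest is 23/6, so Row's best response is R1.

R1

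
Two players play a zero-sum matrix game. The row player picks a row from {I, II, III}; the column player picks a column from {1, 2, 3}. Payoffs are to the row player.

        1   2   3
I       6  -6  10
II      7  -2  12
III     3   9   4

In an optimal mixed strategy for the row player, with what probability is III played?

3/5

Row minima: I → -6, II → -2, III → 3; maximin = 3.
Column maxima: 1 → 7, 2 → 9, 3 → 12; minimax = 7.
3 ≠ 7, so there is no saddle point; optimal play is mixed.
I is strictly dominated by II, so the row player never plays it.
3 is strictly dominated by 1 (it gives the row player strictly more in every row), so the column player never plays it.
On the remaining 2×2 (II, III vs 1, 2):
Let the row player play II with probability p. Expected payoff against 1: 7p + 3(1−p) = 4p + 3; against 2: (-2)p + 9(1−p) = −11p + 9.
Setting these equal: 4p + 3 = −11p + 9 ⇒ 15p = 6 ⇒ p = 2/5, and the value is (4)·(2/5) + 3 = 23/5.
For the column player: with q = P(1), equating II's and III's payoffs gives 9q − 2 = −6q + 9 ⇒ q = 11/15.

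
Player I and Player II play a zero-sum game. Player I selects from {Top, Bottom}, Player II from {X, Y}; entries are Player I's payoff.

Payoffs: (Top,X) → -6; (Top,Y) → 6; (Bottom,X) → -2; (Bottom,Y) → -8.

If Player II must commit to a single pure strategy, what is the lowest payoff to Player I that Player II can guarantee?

-2

Column maxima: X → -2, Y → 6.
The smallest of these is -2.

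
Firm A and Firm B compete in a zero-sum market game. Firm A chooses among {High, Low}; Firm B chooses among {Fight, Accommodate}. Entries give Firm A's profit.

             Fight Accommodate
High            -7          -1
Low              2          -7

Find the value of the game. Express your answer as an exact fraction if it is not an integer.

Row minima: High → -7, Low → -7; maximin = -7.
Column maxima: Fight → 2, Accommodate → -1; minimax = -1.
-7 ≠ -1, so there is no saddle point; optimal play is mixed.
Let Firm A play High with probability p. Expected payoff against Fight: (-7)p + 2(1−p) = −9p + 2; against Accommodate: (-1)p + (-7)(1−p) = 6p − 7.
Setting these equal: −9p + 2 = 6p − 7 ⇒ −15p = -9 ⇒ p = 3/5, and the value is (-9)·(3/5) + 2 = -17/5.
For Firm B: with q = P(Fight), equating High's and Low's payoffs gives −6q − 1 = 9q − 7 ⇒ q = 2/5.

-17/5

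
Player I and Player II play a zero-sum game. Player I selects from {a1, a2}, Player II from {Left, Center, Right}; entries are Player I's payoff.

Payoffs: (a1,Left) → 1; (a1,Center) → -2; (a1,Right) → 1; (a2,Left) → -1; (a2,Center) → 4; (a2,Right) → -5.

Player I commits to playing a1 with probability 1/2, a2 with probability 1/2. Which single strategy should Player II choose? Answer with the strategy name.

Right

If Player II plays Left, Player I's expected payoff is (1/2)·1 + (1/2)·(-1) = 0.
If Player II plays Center, Player I's expected payoff is (1/2)·(-2) + (1/2)·4 = 1.
If Player II plays Right, Player I's expected payoff is (1/2)·1 + (1/2)·(-5) = -2.
Player II minimizes Player I's payoff; the smallest is -2, so the best response is Right.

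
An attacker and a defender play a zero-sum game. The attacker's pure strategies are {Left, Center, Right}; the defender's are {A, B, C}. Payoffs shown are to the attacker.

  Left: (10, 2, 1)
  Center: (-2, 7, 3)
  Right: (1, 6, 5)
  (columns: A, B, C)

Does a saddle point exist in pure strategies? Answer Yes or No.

No

Row minima: Left → 1, Center → -2, Right → 1; maximin = 1.
Column maxima: A → 10, B → 7, C → 5; minimax = 5.
1 ≠ 5, so no pure-strategy equilibrium exists.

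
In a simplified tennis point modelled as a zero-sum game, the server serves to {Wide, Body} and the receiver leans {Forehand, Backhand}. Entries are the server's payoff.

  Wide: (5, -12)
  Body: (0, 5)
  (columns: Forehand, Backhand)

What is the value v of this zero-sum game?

Row minima: Wide → -12, Body → 0; maximin = 0.
Column maxima: Forehand → 5, Backhand → 5; minimax = 5.
0 ≠ 5, so there is no saddle point; optimal play is mixed.
Let the server play Wide with probability p. Expected payoff against Forehand: 5p + 0(1−p) = 5p; against Backhand: (-12)p + 5(1−p) = −17p + 5.
Setting these equal: 5p = −17p + 5 ⇒ 22p = 5 ⇒ p = 5/22, and the value is (5)·(5/22) = 25/22.
For the receiver: with q = P(Forehand), equating Wide's and Body's payoffs gives 17q − 12 = −5q + 5 ⇒ q = 17/22.

25/22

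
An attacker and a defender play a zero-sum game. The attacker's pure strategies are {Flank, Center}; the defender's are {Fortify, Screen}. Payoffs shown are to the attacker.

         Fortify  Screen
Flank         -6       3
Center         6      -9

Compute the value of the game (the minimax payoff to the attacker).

-3/2

Row minima: Flank → -6, Center → -9; maximin = -6.
Column maxima: Fortify → 6, Screen → 3; minimax = 3.
-6 ≠ 3, so there is no saddle point; optimal play is mixed.
Let the attacker play Flank with probability p. Expected payoff against Fortify: (-6)p + 6(1−p) = −12p + 6; against Screen: 3p + (-9)(1−p) = 12p − 9.
Setting these equal: −12p + 6 = 12p − 9 ⇒ −24p = -15 ⇒ p = 5/8, and the value is (-12)·(5/8) + 6 = -3/2.
For the defender: with q = P(Fortify), equating Flank's and Center's payoffs gives −9q + 3 = 15q − 9 ⇒ q = 1/2.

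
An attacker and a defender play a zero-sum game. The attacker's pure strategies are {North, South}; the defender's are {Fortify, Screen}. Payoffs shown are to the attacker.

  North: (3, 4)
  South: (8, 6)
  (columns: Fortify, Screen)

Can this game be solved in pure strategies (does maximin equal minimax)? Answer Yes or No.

Row minima: North → 3, South → 6; maximin = 6.
Column maxima: Fortify → 8, Screen → 6; minimax = 6.
maximin = minimax = 6, so a saddle point exists.

Yes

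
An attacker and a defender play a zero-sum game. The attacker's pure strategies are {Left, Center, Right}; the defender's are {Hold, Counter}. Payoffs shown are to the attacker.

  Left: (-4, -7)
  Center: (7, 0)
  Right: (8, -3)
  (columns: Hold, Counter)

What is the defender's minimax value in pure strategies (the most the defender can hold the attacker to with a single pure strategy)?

Column maxima: Hold → 8, Counter → 0.
The smallest of these is 0.

0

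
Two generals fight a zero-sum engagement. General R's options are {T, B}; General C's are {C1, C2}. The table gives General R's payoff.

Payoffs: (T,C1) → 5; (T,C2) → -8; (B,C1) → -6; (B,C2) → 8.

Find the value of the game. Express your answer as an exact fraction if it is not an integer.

-8/27

Row minima: T → -8, B → -6; maximin = -6.
Column maxima: C1 → 5, C2 → 8; minimax = 5.
-6 ≠ 5, so there is no saddle point; optimal play is mixed.
Let General R play T with probability p. Expected payoff against C1: 5p + (-6)(1−p) = 11p − 6; against C2: (-8)p + 8(1−p) = −16p + 8.
Setting these equal: 11p − 6 = −16p + 8 ⇒ 27p = 14 ⇒ p = 14/27, and the value is (11)·(14/27) − 6 = -8/27.
For General C: with q = P(C1), equating T's and B's payoffs gives 13q − 8 = −14q + 8 ⇒ q = 16/27.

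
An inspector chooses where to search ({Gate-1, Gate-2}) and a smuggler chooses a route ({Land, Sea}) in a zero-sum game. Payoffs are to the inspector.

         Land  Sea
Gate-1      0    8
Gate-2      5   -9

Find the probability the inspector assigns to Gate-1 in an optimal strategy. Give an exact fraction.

Row minima: Gate-1 → 0, Gate-2 → -9; maximin = 0.
Column maxima: Land → 5, Sea → 8; minimax = 5.
0 ≠ 5, so there is no saddle point; optimal play is mixed.
Let the inspector play Gate-1 with probability p. Expected payoff against Land: 0p + 5(1−p) = −5p + 5; against Sea: 8p + (-9)(1−p) = 17p − 9.
Setting these equal: −5p + 5 = 17p − 9 ⇒ −22p = -14 ⇒ p = 7/11, and the value is (-5)·(7/11) + 5 = 20/11.
For the smuggler: with q = P(Land), equating Gate-1's and Gate-2's payoffs gives −8q + 8 = 14q − 9 ⇒ q = 17/22.

7/11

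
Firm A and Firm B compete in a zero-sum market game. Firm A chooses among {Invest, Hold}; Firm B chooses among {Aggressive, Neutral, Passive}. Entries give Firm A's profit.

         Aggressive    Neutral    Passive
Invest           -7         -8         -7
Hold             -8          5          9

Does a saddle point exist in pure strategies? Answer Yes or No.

Row minima: Invest → -8, Hold → -8; maximin = -8.
Column maxima: Aggressive → -7, Neutral → 5, Passive → 9; minimax = -7.
-8 ≠ -7, so no pure-strategy equilibrium exists.

No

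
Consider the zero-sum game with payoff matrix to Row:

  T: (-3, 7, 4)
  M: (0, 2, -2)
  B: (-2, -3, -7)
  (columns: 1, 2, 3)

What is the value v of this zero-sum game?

Row minima: T → -3, M → -2, B → -7; maximin = -2.
Column maxima: 1 → 0, 2 → 7, 3 → 4; minimax = 0.
-2 ≠ 0, so there is no saddle point; optimal play is mixed.
B is strictly dominated by M, so Row never plays it.
With B eliminated, 2 is strictly dominated by 1 (it gives Row strictly more in every remaining row), so Column never plays it.
On the remaining 2×2 (T, M vs 1, 3):
Let Row play T with probability p. Expected payoff against 1: (-3)p + 0(1−p) = −3p; against 3: 4p + (-2)(1−p) = 6p − 2.
Setting these equal: −3p = 6p − 2 ⇒ −9p = -2 ⇒ p = 2/9, and the value is (-3)·(2/9) = -2/3.
For Column: with q = P(1), equating T's and M's payoffs gives −7q + 4 = 2q − 2 ⇒ q = 2/3.

-2/3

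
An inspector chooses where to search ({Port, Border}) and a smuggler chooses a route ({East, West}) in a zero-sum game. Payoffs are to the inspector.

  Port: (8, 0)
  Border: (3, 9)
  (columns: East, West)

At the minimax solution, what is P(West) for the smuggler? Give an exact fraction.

5/14

Row minima: Port → 0, Border → 3; maximin = 3.
Column maxima: East → 8, West → 9; minimax = 8.
3 ≠ 8, so there is no saddle point; optimal play is mixed.
Let the inspector play Port with probability p. Expected payoff against East: 8p + 3(1−p) = 5p + 3; against West: 0p + 9(1−p) = −9p + 9.
Setting these equal: 5p + 3 = −9p + 9 ⇒ 14p = 6 ⇒ p = 3/7, and the value is (5)·(3/7) + 3 = 36/7.
For the smuggler: with q = P(East), equating Port's and Border's payoffs gives 8q = −6q + 9 ⇒ q = 9/14.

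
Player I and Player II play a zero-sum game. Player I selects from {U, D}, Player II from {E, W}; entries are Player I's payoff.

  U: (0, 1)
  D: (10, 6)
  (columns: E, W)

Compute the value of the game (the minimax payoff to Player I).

Row minima: U → 0, D → 6; maximin = 6.
Column maxima: E → 10, W → 6; minimax = 6.
Since maximin = minimax = 6, there is a saddle point and the value is 6.

6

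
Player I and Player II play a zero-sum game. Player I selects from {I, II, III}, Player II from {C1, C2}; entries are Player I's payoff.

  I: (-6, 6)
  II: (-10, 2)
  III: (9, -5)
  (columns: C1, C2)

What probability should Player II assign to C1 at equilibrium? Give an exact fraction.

11/26

Row minima: I → -6, II → -10, III → -5; maximin = -5.
Column maxima: C1 → 9, C2 → 6; minimax = 6.
-5 ≠ 6, so there is no saddle point; optimal play is mixed.
II is strictly dominated by I, so Player I never plays it.
On the remaining 2×2 (I, III vs C1, C2):
Let Player I play I with probability p. Expected payoff against C1: (-6)p + 9(1−p) = −15p + 9; against C2: 6p + (-5)(1−p) = 11p − 5.
Setting these equal: −15p + 9 = 11p − 5 ⇒ −26p = -14 ⇒ p = 7/13, and the value is (-15)·(7/13) + 9 = 12/13.
For Player II: with q = P(C1), equating I's and III's payoffs gives −12q + 6 = 14q − 5 ⇒ q = 11/26.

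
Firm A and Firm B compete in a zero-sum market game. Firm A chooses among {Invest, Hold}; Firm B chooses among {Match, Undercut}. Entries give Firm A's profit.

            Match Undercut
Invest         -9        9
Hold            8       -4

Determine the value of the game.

Row minima: Invest → -9, Hold → -4; maximin = -4.
Column maxima: Match → 8, Undercut → 9; minimax = 8.
-4 ≠ 8, so there is no saddle point; optimal play is mixed.
Let Firm A play Invest with probability p. Expected payoff against Match: (-9)p + 8(1−p) = −17p + 8; against Undercut: 9p + (-4)(1−p) = 13p − 4.
Setting these equal: −17p + 8 = 13p − 4 ⇒ −30p = -12 ⇒ p = 2/5, and the value is (-17)·(2/5) + 8 = 6/5.
For Firm B: with q = P(Match), equating Invest's and Hold's payoffs gives −18q + 9 = 12q − 4 ⇒ q = 13/30.

6/5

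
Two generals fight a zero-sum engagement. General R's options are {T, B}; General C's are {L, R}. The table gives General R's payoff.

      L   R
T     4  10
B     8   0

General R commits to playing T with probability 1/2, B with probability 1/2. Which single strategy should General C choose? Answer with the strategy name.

R

If General C plays L, General R's expected payoff is (1/2)·4 + (1/2)·8 = 6.
If General C plays R, General R's expected payoff is (1/2)·10 + (1/2)·0 = 5.
General C minimizes General R's payoff; the smallest is 5, so the best response is R.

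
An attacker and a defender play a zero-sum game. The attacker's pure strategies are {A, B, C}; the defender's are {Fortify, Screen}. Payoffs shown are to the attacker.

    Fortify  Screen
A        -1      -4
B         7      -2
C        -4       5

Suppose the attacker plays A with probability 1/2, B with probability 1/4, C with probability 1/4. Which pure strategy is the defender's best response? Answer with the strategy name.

Screen

If the defender plays Fortify, the attacker's expected payoff is (1/2)·(-1) + (1/4)·7 + (1/4)·(-4) = 1/4.
If the defender plays Screen, the attacker's expected payoff is (1/2)·(-4) + (1/4)·(-2) + (1/4)·5 = -5/4.
The defender minimizes the attacker's payoff; the smallest is -5/4, so the best response is Screen.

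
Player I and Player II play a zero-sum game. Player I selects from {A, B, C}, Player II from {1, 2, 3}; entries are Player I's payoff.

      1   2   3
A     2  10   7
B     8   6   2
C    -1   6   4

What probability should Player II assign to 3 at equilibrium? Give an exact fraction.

6/11

Row minima: A → 2, B → 2, C → -1; maximin = 2.
Column maxima: 1 → 8, 2 → 10, 3 → 7; minimax = 7.
2 ≠ 7, so there is no saddle point; optimal play is mixed.
C is strictly dominated by A, so Player I never plays it.
2 is strictly dominated by 3 (it gives Player I strictly more in every row), so Player II never plays it.
On the remaining 2×2 (A, B vs 1, 3):
Let Player I play A with probability p. Expected payoff against 1: 2p + 8(1−p) = −6p + 8; against 3: 7p + 2(1−p) = 5p + 2.
Setting these equal: −6p + 8 = 5p + 2 ⇒ −11p = -6 ⇒ p = 6/11, and the value is (-6)·(6/11) + 8 = 52/11.
For Player II: with q = P(1), equating A's and B's payoffs gives −5q + 7 = 6q + 2 ⇒ q = 5/11.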